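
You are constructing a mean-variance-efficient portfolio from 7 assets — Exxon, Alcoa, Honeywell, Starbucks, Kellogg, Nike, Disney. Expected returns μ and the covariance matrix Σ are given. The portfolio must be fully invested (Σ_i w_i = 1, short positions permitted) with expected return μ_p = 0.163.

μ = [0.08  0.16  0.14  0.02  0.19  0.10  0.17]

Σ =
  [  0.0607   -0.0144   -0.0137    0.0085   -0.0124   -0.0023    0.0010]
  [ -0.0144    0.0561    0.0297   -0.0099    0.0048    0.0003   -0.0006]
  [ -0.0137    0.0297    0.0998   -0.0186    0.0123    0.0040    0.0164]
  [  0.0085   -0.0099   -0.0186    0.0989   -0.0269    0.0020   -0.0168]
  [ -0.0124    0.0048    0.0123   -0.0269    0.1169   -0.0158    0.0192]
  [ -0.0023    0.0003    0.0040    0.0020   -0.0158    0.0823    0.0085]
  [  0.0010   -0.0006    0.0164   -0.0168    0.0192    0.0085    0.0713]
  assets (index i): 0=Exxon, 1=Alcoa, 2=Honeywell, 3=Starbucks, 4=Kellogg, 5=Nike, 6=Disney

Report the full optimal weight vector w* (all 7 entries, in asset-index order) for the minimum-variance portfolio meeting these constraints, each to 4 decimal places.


g=Σ⁻¹μ = [2.4265  3.3477  0.3647  1.1990  1.8555  1.3825  1.9126]
h=Σ⁻¹𝟙 = [23.8675  22.8615  5.5534  16.6794  13.3577  13.4529  11.3348]
a=μᵀg=1.620724  b=𝟙ᵀg=12.488463  c=𝟙ᵀh=107.107088  D=ac−b²=17.629271
λ₁=(c·0.163−b)/D = (107.107088·0.163−12.488463)/17.629271 = 0.281917
λ₂=(a−b·0.163)/D = (1.620724−12.488463·0.163)/17.629271 = -0.023534
w* = 0.281917·g + -0.023534·h:
  w_0 = 0.281917·2.4265 + -0.023534·23.8675 = 0.1224  (Exxon)
  w_1 = 0.281917·3.3477 + -0.023534·22.8615 = 0.4057  (Alcoa)
  w_2 = 0.281917·0.3647 + -0.023534·5.5534 = -0.0279  (Honeywell)
  w_3 = 0.281917·1.1990 + -0.023534·16.6794 = -0.0545  (Starbucks)
  w_4 = 0.281917·1.8555 + -0.023534·13.3577 = 0.2087  (Kellogg)
  w_5 = 0.281917·1.3825 + -0.023534·13.4529 = 0.0731  (Nike)
  w_6 = 0.281917·1.9126 + -0.023534·11.3348 = 0.2724  (Disney)
Σw_i=1.0000  μᵀw=0.1630
σ²=wᵀΣw=λ₁·μ_p+λ₂ = 0.281917·0.163 + -0.023534 = 0.022418 ≈ 0.0224

0.1224  0.4057  -0.0279  -0.0545  0.2087  0.0731  0.2724


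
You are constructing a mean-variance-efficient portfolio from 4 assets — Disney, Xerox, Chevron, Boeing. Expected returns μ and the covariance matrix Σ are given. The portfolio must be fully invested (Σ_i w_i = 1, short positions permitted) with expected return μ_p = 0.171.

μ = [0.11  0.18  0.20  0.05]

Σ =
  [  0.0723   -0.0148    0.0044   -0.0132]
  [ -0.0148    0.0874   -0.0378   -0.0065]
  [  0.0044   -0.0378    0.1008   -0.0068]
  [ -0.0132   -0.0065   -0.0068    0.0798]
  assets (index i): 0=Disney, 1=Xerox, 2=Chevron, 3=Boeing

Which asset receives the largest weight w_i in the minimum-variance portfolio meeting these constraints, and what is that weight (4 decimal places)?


u=Σ⁻¹μ = [2.4566  4.1301  3.5384  1.6708]
v=Σ⁻¹𝟙 = [21.3742  25.0619  19.7208  19.7888]
a=μᵀu=1.804861  b=𝟙ᵀu=11.795912  c=𝟙ᵀv=85.945735  D=ac−b²=15.976522
λ₁=(c·0.171−b)/D = (85.945735·0.171−11.795912)/15.976522 = 0.181567
λ₂=(a−b·0.171)/D = (1.804861−11.795912·0.171)/15.976522 = -0.013285
w* = 0.181567·u + -0.013285·v:
  w_0 = 0.181567·2.4566 + -0.013285·21.3742 = 0.1621  (Disney)
  w_1 = 0.181567·4.1301 + -0.013285·25.0619 = 0.4170  (Xerox)
  w_2 = 0.181567·3.5384 + -0.013285·19.7208 = 0.3805  (Chevron)
  w_3 = 0.181567·1.6708 + -0.013285·19.7888 = 0.0405  (Boeing)
Σw_i=1.0000  μᵀw=0.1710
σ²=wᵀΣw=λ₁·μ_p+λ₂ = 0.181567·0.171 + -0.013285 = 0.017763 ≈ 0.0178

Xerox (0.4170)


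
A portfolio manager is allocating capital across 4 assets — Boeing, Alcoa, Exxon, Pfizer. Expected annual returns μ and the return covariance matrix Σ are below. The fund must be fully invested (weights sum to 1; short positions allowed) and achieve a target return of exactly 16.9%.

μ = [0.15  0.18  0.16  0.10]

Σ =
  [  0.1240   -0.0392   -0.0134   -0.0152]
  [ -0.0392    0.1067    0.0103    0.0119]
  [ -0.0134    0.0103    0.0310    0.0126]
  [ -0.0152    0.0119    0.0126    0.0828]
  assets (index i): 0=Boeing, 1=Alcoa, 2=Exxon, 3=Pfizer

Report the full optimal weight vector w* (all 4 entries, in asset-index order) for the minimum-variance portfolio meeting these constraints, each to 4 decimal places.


g=Σ⁻¹μ = [2.4960  2.0259  5.3385  0.5624]
h=Σ⁻¹𝟙 = [16.1300  11.2539  32.0165  8.5489]
a=μᵀg=1.649451  b=𝟙ᵀg=10.422726  c=𝟙ᵀh=67.949245  D=ac−b²=3.445756
λ₁=(c·0.169−b)/D = (67.949245·0.169−10.422726)/3.445756 = 0.307827
λ₂=(a−b·0.169)/D = (1.649451−10.422726·0.169)/3.445756 = -0.032501
w* = 0.307827·g + -0.032501·h:
  w_0 = 0.307827·2.4960 + -0.032501·16.1300 = 0.2441  (Boeing)
  w_1 = 0.307827·2.0259 + -0.032501·11.2539 = 0.2579  (Alcoa)
  w_2 = 0.307827·5.3385 + -0.032501·32.0165 = 0.6028  (Exxon)
  w_3 = 0.307827·0.5624 + -0.032501·8.5489 = -0.1047  (Pfizer)
Σw_i=1.0000  μᵀw=0.1690
σ²=wᵀΣw=λ₁·μ_p+λ₂ = 0.307827·0.169 + -0.032501 = 0.019522 ≈ 0.0195

0.2441  0.2579  0.6028  -0.1047


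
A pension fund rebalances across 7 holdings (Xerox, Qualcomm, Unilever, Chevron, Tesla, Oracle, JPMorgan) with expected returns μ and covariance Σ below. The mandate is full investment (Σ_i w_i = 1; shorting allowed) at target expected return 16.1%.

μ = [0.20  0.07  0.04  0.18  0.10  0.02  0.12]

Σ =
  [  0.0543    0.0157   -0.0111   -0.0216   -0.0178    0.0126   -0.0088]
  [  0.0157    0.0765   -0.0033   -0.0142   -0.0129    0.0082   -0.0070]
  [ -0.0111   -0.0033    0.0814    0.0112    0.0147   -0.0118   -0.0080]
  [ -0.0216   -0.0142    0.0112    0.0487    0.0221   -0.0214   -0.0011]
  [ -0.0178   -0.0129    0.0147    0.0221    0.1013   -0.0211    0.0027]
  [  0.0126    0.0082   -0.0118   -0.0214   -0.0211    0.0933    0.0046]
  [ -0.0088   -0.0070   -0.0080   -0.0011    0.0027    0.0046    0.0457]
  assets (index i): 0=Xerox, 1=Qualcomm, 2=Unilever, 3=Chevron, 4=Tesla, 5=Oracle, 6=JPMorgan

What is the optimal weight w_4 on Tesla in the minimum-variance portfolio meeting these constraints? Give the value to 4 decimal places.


x=Σ⁻¹μ = [7.1134  1.2587  0.9493  7.1271  0.7656  0.8543  4.3949]
y=Σ⁻¹𝟙 = [38.5724  16.6580  16.3155  42.2907  9.6885  16.3471  33.5171]
a=μᵀx=3.452671  b=𝟙ᵀx=22.463322  c=𝟙ᵀy=173.389227  D=ac−b²=94.055111
λ₁=(c·0.161−b)/D = (173.389227·0.161−22.463322)/94.055111 = 0.057970
λ₂=(a−b·0.161)/D = (3.452671−22.463322·0.161)/94.055111 = -0.001743
w* = 0.057970·x + -0.001743·y:
  w_0 = 0.057970·7.1134 + -0.001743·38.5724 = 0.3451  (Xerox)
  w_1 = 0.057970·1.2587 + -0.001743·16.6580 = 0.0439  (Qualcomm)
  w_2 = 0.057970·0.9493 + -0.001743·16.3155 = 0.0266  (Unilever)
  w_3 = 0.057970·7.1271 + -0.001743·42.2907 = 0.3394  (Chevron)
  w_4 = 0.057970·0.7656 + -0.001743·9.6885 = 0.0275  (Tesla)
  w_5 = 0.057970·0.8543 + -0.001743·16.3471 = 0.0210  (Oracle)
  w_6 = 0.057970·4.3949 + -0.001743·33.5171 = 0.1964  (JPMorgan)
Σw_i=1.0000  μᵀw=0.1610
σ²=wᵀΣw=λ₁·μ_p+λ₂ = 0.057970·0.161 + -0.001743 = 0.007590 ≈ 0.0076

0.0275


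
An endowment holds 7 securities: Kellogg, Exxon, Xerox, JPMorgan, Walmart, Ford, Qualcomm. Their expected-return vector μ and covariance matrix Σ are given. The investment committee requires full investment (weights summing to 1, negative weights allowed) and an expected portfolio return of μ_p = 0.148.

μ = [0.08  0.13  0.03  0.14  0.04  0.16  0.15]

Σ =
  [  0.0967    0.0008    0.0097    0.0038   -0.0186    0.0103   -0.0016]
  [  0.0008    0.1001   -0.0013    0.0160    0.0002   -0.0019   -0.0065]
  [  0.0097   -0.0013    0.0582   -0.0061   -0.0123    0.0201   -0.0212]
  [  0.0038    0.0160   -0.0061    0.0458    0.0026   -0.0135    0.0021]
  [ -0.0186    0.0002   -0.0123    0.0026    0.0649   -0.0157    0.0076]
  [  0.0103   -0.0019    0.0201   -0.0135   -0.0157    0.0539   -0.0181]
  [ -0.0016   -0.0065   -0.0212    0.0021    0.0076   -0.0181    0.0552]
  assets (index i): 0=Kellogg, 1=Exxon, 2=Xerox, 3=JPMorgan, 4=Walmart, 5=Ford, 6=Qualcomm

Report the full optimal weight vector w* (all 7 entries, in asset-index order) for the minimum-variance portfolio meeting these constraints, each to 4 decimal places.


x=Σ⁻¹μ = [0.3278  1.0557  1.0184  4.1544  1.5449  5.6390  4.7206]
y=Σ⁻¹𝟙 = [8.4438  8.6186  25.5652  28.5582  25.6175  34.3622  35.8479]
a=μᵀx=2.447766  b=𝟙ᵀx=18.460860  c=𝟙ᵀy=167.013355  D=ac−b²=68.006223
λ₁=(c·0.148−b)/D = (167.013355·0.148−18.460860)/68.006223 = 0.092008
λ₂=(a−b·0.148)/D = (2.447766−18.460860·0.148)/68.006223 = -0.004183
w* = 0.092008·x + -0.004183·y:
  w_0 = 0.092008·0.3278 + -0.004183·8.4438 = -0.0052  (Kellogg)
  w_1 = 0.092008·1.0557 + -0.004183·8.6186 = 0.0611  (Exxon)
  w_2 = 0.092008·1.0184 + -0.004183·25.5652 = -0.0132  (Xerox)
  w_3 = 0.092008·4.1544 + -0.004183·28.5582 = 0.2628  (JPMorgan)
  w_4 = 0.092008·1.5449 + -0.004183·25.6175 = 0.0350  (Walmart)
  w_5 = 0.092008·5.6390 + -0.004183·34.3622 = 0.3751  (Ford)
  w_6 = 0.092008·4.7206 + -0.004183·35.8479 = 0.2844  (Qualcomm)
Σw_i=1.0000  μᵀw=0.1480
σ²=wᵀΣw=λ₁·μ_p+λ₂ = 0.092008·0.148 + -0.004183 = 0.009435 ≈ 0.0094

-0.0052  0.0611  -0.0132  0.2628  0.0350  0.3751  0.2844


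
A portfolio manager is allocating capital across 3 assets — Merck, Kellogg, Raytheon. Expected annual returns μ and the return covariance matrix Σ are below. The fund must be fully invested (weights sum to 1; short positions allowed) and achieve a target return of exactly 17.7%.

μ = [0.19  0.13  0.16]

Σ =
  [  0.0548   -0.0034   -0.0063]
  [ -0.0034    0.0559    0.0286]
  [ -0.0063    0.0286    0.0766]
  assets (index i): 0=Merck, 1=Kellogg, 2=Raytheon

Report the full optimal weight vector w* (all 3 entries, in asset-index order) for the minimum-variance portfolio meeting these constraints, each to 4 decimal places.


0.6304  0.0637  0.3059

g=Σ⁻¹μ = [3.7744  1.6412  1.7864]
h=Σ⁻¹𝟙 = [20.2140  14.3252  9.3688]
a=μᵀg=1.216308  b=𝟙ᵀg=7.201949  c=𝟙ᵀh=43.908032  D=ac−b²=1.537613
λ₁=(c·0.177−b)/D = (43.908032·0.177−7.201949)/1.537613 = 0.370557
λ₂=(a−b·0.177)/D = (1.216308−7.201949·0.177)/1.537613 = -0.038005
w* = 0.370557·g + -0.038005·h:
  w_0 = 0.370557·3.7744 + -0.038005·20.2140 = 0.6304  (Merck)
  w_1 = 0.370557·1.6412 + -0.038005·14.3252 = 0.0637  (Kellogg)
  w_2 = 0.370557·1.7864 + -0.038005·9.3688 = 0.3059  (Raytheon)
Σw_i=1.0000  μᵀw=0.1770
σ²=wᵀΣw=λ₁·μ_p+λ₂ = 0.370557·0.177 + -0.038005 = 0.027583 ≈ 0.0276


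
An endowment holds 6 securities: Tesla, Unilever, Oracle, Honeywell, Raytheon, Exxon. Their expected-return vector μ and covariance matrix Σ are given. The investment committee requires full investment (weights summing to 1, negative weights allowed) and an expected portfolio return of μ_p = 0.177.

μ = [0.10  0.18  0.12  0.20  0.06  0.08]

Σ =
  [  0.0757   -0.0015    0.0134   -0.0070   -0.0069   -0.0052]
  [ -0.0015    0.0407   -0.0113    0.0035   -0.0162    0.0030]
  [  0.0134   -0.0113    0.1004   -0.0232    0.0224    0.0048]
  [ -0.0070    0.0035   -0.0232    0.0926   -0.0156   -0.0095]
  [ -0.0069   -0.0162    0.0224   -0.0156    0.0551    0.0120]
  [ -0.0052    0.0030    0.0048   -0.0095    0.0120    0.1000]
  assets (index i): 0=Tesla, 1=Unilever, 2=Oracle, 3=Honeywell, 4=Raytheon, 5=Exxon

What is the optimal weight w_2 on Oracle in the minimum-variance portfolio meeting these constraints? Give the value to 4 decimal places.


0.1837

x=Σ⁻¹μ = [1.7595  5.8746  1.6032  3.0564  3.1296  0.5531]
y=Σ⁻¹𝟙 = [17.5498  38.1359  8.8706  19.0062  31.7352  7.3401]
a=μᵀx=2.269077  b=𝟙ᵀx=15.976470  c=𝟙ᵀy=122.637783  D=ac−b²=23.026992
λ₁=(c·0.177−b)/D = (122.637783·0.177−15.976470)/23.026992 = 0.248857
λ₂=(a−b·0.177)/D = (2.269077−15.976470·0.177)/23.026992 = -0.024265
w* = 0.248857·x + -0.024265·y:
  w_0 = 0.248857·1.7595 + -0.024265·17.5498 = 0.0120  (Tesla)
  w_1 = 0.248857·5.8746 + -0.024265·38.1359 = 0.5366  (Unilever)
  w_2 = 0.248857·1.6032 + -0.024265·8.8706 = 0.1837  (Oracle)
  w_3 = 0.248857·3.0564 + -0.024265·19.0062 = 0.2994  (Honeywell)
  w_4 = 0.248857·3.1296 + -0.024265·31.7352 = 0.0088  (Raytheon)
  w_5 = 0.248857·0.5531 + -0.024265·7.3401 = -0.0405  (Exxon)
Σw_i=1.0000  μᵀw=0.1770
σ²=wᵀΣw=λ₁·μ_p+λ₂ = 0.248857·0.177 + -0.024265 = 0.019782 ≈ 0.0198


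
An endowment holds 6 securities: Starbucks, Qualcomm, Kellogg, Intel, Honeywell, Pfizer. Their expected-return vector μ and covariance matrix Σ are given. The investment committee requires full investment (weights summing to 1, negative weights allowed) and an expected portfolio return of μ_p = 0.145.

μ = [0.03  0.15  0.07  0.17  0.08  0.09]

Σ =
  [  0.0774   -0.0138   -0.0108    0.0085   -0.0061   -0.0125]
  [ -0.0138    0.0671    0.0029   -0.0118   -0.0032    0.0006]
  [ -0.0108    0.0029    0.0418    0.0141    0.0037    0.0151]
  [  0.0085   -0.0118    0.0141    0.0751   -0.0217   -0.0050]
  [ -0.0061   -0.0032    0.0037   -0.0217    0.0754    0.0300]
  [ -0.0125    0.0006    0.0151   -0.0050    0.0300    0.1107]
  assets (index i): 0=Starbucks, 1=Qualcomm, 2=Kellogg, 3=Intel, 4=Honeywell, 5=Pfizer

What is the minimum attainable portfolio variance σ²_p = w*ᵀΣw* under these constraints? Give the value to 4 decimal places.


x=Σ⁻¹μ = [0.8474  3.0523  0.2582  3.2029  1.9836  0.4640]
y=Σ⁻¹𝟙 = [19.7609  21.8552  18.7663  16.4344  17.8060  4.5033]
a=μᵀx=1.246281  b=𝟙ᵀx=9.808369  c=𝟙ᵀy=99.126034  D=ac−b²=27.334751
λ₁=(c·0.145−b)/D = (99.126034·0.145−9.808369)/27.334751 = 0.167000
λ₂=(a−b·0.145)/D = (1.246281−9.808369·0.145)/27.334751 = -0.006436
w* = 0.167000·x + -0.006436·y:
  w_0 = 0.167000·0.8474 + -0.006436·19.7609 = 0.0143  (Starbucks)
  w_1 = 0.167000·3.0523 + -0.006436·21.8552 = 0.3691  (Qualcomm)
  w_2 = 0.167000·0.2582 + -0.006436·18.7663 = -0.0777  (Kellogg)
  w_3 = 0.167000·3.2029 + -0.006436·16.4344 = 0.4291  (Intel)
  w_4 = 0.167000·1.9836 + -0.006436·17.8060 = 0.2167  (Honeywell)
  w_5 = 0.167000·0.4640 + -0.006436·4.5033 = 0.0485  (Pfizer)
Σw_i=1.0000  μᵀw=0.1450
σ²=wᵀΣw=λ₁·μ_p+λ₂ = 0.167000·0.145 + -0.006436 = 0.017779 ≈ 0.0178

0.0178


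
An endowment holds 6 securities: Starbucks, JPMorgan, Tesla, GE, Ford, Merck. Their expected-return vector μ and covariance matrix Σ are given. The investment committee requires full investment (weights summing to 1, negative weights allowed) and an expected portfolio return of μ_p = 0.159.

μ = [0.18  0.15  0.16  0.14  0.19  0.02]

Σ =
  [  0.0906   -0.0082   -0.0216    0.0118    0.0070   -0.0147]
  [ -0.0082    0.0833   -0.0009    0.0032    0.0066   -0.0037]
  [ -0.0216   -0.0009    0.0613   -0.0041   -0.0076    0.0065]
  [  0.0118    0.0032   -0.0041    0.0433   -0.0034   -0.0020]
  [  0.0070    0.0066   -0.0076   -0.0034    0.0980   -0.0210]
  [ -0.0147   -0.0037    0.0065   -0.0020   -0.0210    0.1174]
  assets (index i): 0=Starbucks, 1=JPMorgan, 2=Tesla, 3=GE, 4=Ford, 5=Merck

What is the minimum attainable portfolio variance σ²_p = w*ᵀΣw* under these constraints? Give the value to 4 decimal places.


x=Σ⁻¹μ = [2.6733  1.8539  3.9662  2.9526  2.2019  0.7881]
y=Σ⁻¹𝟙 = [16.0170  12.4879  23.9516  21.7048  13.4806  12.3720]
a=μᵀx=2.241350  b=𝟙ᵀx=14.435934  c=𝟙ᵀy=100.013939  D=ac−b²=15.770071
λ₁=(c·0.159−b)/D = (100.013939·0.159−14.435934)/15.770071 = 0.092979
λ₂=(a−b·0.159)/D = (2.241350−14.435934·0.159)/15.770071 = -0.003422
w* = 0.092979·x + -0.003422·y:
  w_0 = 0.092979·2.6733 + -0.003422·16.0170 = 0.1938  (Starbucks)
  w_1 = 0.092979·1.8539 + -0.003422·12.4879 = 0.1296  (JPMorgan)
  w_2 = 0.092979·3.9662 + -0.003422·23.9516 = 0.2868  (Tesla)
  w_3 = 0.092979·2.9526 + -0.003422·21.7048 = 0.2003  (GE)
  w_4 = 0.092979·2.2019 + -0.003422·13.4806 = 0.1586  (Ford)
  w_5 = 0.092979·0.7881 + -0.003422·12.3720 = 0.0309  (Merck)
Σw_i=1.0000  μᵀw=0.1590
σ²=wᵀΣw=λ₁·μ_p+λ₂ = 0.092979·0.159 + -0.003422 = 0.011362 ≈ 0.0114

0.0114


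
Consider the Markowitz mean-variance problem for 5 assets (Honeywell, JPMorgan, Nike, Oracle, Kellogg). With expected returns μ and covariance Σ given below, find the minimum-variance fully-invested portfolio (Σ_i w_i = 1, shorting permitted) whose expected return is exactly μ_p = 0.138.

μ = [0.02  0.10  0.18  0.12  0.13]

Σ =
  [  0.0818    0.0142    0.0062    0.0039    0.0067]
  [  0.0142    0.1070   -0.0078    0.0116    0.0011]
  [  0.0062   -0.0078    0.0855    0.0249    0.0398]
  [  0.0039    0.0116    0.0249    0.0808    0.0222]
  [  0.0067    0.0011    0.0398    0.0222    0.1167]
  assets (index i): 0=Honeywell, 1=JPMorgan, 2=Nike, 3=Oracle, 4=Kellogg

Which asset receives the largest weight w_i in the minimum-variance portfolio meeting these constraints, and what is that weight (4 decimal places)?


Nike (0.4264)

p=Σ⁻¹μ = [-0.1319  1.0090  1.8439  0.6813  0.3536]
q=Σ⁻¹𝟙 = [9.6135  7.8010  7.7592  7.3287  3.9031]
a=μᵀp=0.557880  b=𝟙ᵀp=3.755882  c=𝟙ᵀq=36.405568  D=ac−b²=6.203277
λ₁=(c·0.138−b)/D = (36.405568·0.138−3.755882)/6.203277 = 0.204422
λ₂=(a−b·0.138)/D = (0.557880−3.755882·0.138)/6.203277 = 0.006379
w* = 0.204422·p + 0.006379·q:
  w_0 = 0.204422·-0.1319 + 0.006379·9.6135 = 0.0344  (Honeywell)
  w_1 = 0.204422·1.0090 + 0.006379·7.8010 = 0.2560  (JPMorgan)
  w_2 = 0.204422·1.8439 + 0.006379·7.7592 = 0.4264  (Nike)
  w_3 = 0.204422·0.6813 + 0.006379·7.3287 = 0.1860  (Oracle)
  w_4 = 0.204422·0.3536 + 0.006379·3.9031 = 0.0972  (Kellogg)
Σw_i=1.0000  μᵀw=0.1380
σ²=wᵀΣw=λ₁·μ_p+λ₂ = 0.204422·0.138 + 0.006379 = 0.034589 ≈ 0.0346


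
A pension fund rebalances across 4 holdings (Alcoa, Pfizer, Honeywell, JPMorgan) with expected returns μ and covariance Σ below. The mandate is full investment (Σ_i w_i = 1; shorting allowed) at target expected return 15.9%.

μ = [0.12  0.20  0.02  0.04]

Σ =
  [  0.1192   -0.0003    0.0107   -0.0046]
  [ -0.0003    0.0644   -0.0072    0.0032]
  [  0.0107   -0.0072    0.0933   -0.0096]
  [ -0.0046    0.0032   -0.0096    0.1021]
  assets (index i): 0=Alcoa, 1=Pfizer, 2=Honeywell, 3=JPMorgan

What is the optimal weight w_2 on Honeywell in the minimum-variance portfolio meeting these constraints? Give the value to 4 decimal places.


0.0726

p=Σ⁻¹μ = [0.9949  3.1342  0.3806  0.3742]
q=Σ⁻¹𝟙 = [7.7510  16.3929  12.2031  10.7772]
a=μᵀp=0.768801  b=𝟙ᵀp=4.883844  c=𝟙ᵀq=47.124177  D=ac−b²=12.377179
λ₁=(c·0.159−b)/D = (47.124177·0.159−4.883844)/12.377179 = 0.210783
λ₂=(a−b·0.159)/D = (0.768801−4.883844·0.159)/12.377179 = -0.000625
w* = 0.210783·p + -0.000625·q:
  w_0 = 0.210783·0.9949 + -0.000625·7.7510 = 0.2049  (Alcoa)
  w_1 = 0.210783·3.1342 + -0.000625·16.3929 = 0.6504  (Pfizer)
  w_2 = 0.210783·0.3806 + -0.000625·12.2031 = 0.0726  (Honeywell)
  w_3 = 0.210783·0.3742 + -0.000625·10.7772 = 0.0721  (JPMorgan)
Σw_i=1.0000  μᵀw=0.1590
σ²=wᵀΣw=λ₁·μ_p+λ₂ = 0.210783·0.159 + -0.000625 = 0.032890 ≈ 0.0329


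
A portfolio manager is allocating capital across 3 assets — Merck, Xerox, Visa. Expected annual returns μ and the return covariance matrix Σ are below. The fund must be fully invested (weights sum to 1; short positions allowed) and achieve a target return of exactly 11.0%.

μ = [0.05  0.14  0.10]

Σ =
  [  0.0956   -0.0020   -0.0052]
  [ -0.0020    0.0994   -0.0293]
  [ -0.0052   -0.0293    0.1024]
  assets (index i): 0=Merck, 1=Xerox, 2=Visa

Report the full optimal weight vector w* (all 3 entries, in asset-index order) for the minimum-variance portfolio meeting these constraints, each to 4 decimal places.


u=Σ⁻¹μ = [0.6464  1.8773  1.5466]
v=Σ⁻¹𝟙 = [11.5551  14.5736  14.5224]
a=μᵀu=0.449802  b=𝟙ᵀu=4.070297  c=𝟙ᵀv=40.651054  D=ac−b²=1.717631
λ₁=(c·0.110−b)/D = (40.651054·0.110−4.070297)/1.717631 = 0.233647
λ₂=(a−b·0.110)/D = (0.449802−4.070297·0.110)/1.717631 = 0.001205
w* = 0.233647·u + 0.001205·v:
  w_0 = 0.233647·0.6464 + 0.001205·11.5551 = 0.1650  (Merck)
  w_1 = 0.233647·1.8773 + 0.001205·14.5736 = 0.4562  (Xerox)
  w_2 = 0.233647·1.5466 + 0.001205·14.5224 = 0.3788  (Visa)
Σw_i=1.0000  μᵀw=0.1100
σ²=wᵀΣw=λ₁·μ_p+λ₂ = 0.233647·0.110 + 0.001205 = 0.026906 ≈ 0.0269

0.1650  0.4562  0.3788


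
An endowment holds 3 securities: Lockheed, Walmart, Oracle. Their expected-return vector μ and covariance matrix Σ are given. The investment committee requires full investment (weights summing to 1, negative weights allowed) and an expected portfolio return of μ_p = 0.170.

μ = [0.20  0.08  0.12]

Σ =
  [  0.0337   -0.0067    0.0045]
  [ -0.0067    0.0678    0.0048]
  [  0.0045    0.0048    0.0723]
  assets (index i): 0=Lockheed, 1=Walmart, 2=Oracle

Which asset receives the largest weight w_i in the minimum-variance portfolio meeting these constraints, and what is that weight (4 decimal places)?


x=Σ⁻¹μ = [6.1174  1.7019  1.1660]
y=Σ⁻¹𝟙 = [31.6445  17.1171  10.7253]
a=μᵀx=1.499551  b=𝟙ᵀx=8.985304  c=𝟙ᵀy=59.486872  D=ac−b²=8.467880
λ₁=(c·0.170−b)/D = (59.486872·0.170−8.985304)/8.467880 = 0.133146
λ₂=(a−b·0.170)/D = (1.499551−8.985304·0.170)/8.467880 = -0.003301
w* = 0.133146·x + -0.003301·y:
  w_0 = 0.133146·6.1174 + -0.003301·31.6445 = 0.7101  (Lockheed)
  w_1 = 0.133146·1.7019 + -0.003301·17.1171 = 0.1701  (Walmart)
  w_2 = 0.133146·1.1660 + -0.003301·10.7253 = 0.1198  (Oracle)
Σw_i=1.0000  μᵀw=0.1700
σ²=wᵀΣw=λ₁·μ_p+λ₂ = 0.133146·0.170 + -0.003301 = 0.019334 ≈ 0.0193

Lockheed (0.7101)


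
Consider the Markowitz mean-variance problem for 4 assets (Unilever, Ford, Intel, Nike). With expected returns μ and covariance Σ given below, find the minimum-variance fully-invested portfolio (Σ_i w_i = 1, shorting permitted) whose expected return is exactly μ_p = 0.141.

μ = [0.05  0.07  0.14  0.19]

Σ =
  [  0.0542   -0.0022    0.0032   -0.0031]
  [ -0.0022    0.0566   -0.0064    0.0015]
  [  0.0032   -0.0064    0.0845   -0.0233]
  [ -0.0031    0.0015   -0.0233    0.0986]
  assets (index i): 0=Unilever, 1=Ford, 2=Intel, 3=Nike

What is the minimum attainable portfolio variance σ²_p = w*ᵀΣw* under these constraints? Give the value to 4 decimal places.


x=Σ⁻¹μ = [0.9831  1.4825  2.4234  2.5080]
y=Σ⁻¹𝟙 = [19.1005  19.9042  16.5773  14.3571]
a=μᵀx=0.968729  b=𝟙ᵀx=7.396995  c=𝟙ᵀy=69.939194  D=ac−b²=13.036556
λ₁=(c·0.141−b)/D = (69.939194·0.141−7.396995)/13.036556 = 0.189040
λ₂=(a−b·0.141)/D = (0.968729−7.396995·0.141)/13.036556 = -0.005695
w* = 0.189040·x + -0.005695·y:
  w_0 = 0.189040·0.9831 + -0.005695·19.1005 = 0.0771  (Unilever)
  w_1 = 0.189040·1.4825 + -0.005695·19.9042 = 0.1669  (Ford)
  w_2 = 0.189040·2.4234 + -0.005695·16.5773 = 0.3637  (Intel)
  w_3 = 0.189040·2.5080 + -0.005695·14.3571 = 0.3923  (Nike)
Σw_i=1.0000  μᵀw=0.1410
σ²=wᵀΣw=λ₁·μ_p+λ₂ = 0.189040·0.141 + -0.005695 = 0.020959 ≈ 0.0210

0.0210


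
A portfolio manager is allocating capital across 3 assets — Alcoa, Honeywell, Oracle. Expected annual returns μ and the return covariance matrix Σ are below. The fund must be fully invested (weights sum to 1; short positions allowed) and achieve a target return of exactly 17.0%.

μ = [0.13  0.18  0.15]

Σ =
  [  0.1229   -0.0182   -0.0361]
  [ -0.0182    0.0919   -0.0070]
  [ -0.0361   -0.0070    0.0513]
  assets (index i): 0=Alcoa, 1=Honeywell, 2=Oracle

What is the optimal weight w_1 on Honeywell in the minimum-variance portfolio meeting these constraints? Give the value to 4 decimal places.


u=Σ⁻¹μ = [3.1275  2.9996  5.5341]
v=Σ⁻¹𝟙 = [21.7505  18.0269  37.2589]
a=μᵀu=1.776622  b=𝟙ᵀu=11.661237  c=𝟙ᵀv=77.036266  D=ac−b²=0.879863
λ₁=(c·0.170−b)/D = (77.036266·0.170−11.661237)/0.879863 = 1.630855
λ₂=(a−b·0.170)/D = (1.776622−11.661237·0.170)/0.879863 = -0.233887
w* = 1.630855·u + -0.233887·v:
  w_0 = 1.630855·3.1275 + -0.233887·21.7505 = 0.0134  (Alcoa)
  w_1 = 1.630855·2.9996 + -0.233887·18.0269 = 0.6756  (Honeywell)
  w_2 = 1.630855·5.5341 + -0.233887·37.2589 = 0.3110  (Oracle)
Σw_i=1.0000  μᵀw=0.1700
σ²=wᵀΣw=λ₁·μ_p+λ₂ = 1.630855·0.170 + -0.233887 = 0.043358 ≈ 0.0434

0.6756


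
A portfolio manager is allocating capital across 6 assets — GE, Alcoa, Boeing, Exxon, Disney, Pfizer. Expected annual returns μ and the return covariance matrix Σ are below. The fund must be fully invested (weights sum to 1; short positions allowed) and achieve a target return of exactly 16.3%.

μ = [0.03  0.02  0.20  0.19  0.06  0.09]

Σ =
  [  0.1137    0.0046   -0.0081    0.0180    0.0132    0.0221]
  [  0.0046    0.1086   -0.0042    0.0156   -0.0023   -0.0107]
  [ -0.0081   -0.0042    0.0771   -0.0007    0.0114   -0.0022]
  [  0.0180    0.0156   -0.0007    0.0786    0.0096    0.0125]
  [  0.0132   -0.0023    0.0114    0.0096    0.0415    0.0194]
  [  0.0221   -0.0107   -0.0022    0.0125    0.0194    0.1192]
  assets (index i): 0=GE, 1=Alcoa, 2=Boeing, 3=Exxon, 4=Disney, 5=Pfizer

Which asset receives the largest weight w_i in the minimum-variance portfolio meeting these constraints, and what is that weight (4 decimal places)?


Boeing (0.4096)

u=Σ⁻¹μ = [-0.0239  0.0024  2.6426  2.3652  -0.0882  0.5748]
v=Σ⁻¹𝟙 = [5.3411  9.2728  11.9442  7.0389  15.5817  5.1777]
a=μᵀu=1.023671  b=𝟙ᵀu=5.472817  c=𝟙ᵀv=54.356458  D=ac−b²=25.691386
λ₁=(c·0.163−b)/D = (54.356458·0.163−5.472817)/25.691386 = 0.131845
λ₂=(a−b·0.163)/D = (1.023671−5.472817·0.163)/25.691386 = 0.005122
w* = 0.131845·u + 0.005122·v:
  w_0 = 0.131845·-0.0239 + 0.005122·5.3411 = 0.0242  (GE)
  w_1 = 0.131845·0.0024 + 0.005122·9.2728 = 0.0478  (Alcoa)
  w_2 = 0.131845·2.6426 + 0.005122·11.9442 = 0.4096  (Boeing)
  w_3 = 0.131845·2.3652 + 0.005122·7.0389 = 0.3479  (Exxon)
  w_4 = 0.131845·-0.0882 + 0.005122·15.5817 = 0.0682  (Disney)
  w_5 = 0.131845·0.5748 + 0.005122·5.1777 = 0.1023  (Pfizer)
Σw_i=1.0000  μᵀw=0.1630
σ²=wᵀΣw=λ₁·μ_p+λ₂ = 0.131845·0.163 + 0.005122 = 0.026613 ≈ 0.0266


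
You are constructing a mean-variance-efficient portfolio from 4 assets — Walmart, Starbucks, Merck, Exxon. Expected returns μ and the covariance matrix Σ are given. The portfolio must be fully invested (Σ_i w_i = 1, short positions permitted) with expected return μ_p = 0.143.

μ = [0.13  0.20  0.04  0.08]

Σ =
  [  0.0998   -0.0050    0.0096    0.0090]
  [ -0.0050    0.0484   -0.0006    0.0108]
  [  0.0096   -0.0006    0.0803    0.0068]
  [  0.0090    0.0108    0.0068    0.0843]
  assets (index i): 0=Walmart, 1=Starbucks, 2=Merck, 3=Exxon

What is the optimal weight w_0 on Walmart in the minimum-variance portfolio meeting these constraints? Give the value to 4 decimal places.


g=Σ⁻¹μ = [1.4625  4.2378  0.3361  0.2228]
h=Σ⁻¹𝟙 = [9.3135  20.1031  10.8620  7.4164]
a=μᵀg=1.068946  b=𝟙ᵀg=6.259165  c=𝟙ᵀh=47.695031  D=ac−b²=11.806253
λ₁=(c·0.143−b)/D = (47.695031·0.143−6.259165)/11.806253 = 0.047536
λ₂=(a−b·0.143)/D = (1.068946−6.259165·0.143)/11.806253 = 0.014728
w* = 0.047536·g + 0.014728·h:
  w_0 = 0.047536·1.4625 + 0.014728·9.3135 = 0.2067  (Walmart)
  w_1 = 0.047536·4.2378 + 0.014728·20.1031 = 0.4975  (Starbucks)
  w_2 = 0.047536·0.3361 + 0.014728·10.8620 = 0.1760  (Merck)
  w_3 = 0.047536·0.2228 + 0.014728·7.4164 = 0.1198  (Exxon)
Σw_i=1.0000  μᵀw=0.1430
σ²=wᵀΣw=λ₁·μ_p+λ₂ = 0.047536·0.143 + 0.014728 = 0.021526 ≈ 0.0215

0.2067


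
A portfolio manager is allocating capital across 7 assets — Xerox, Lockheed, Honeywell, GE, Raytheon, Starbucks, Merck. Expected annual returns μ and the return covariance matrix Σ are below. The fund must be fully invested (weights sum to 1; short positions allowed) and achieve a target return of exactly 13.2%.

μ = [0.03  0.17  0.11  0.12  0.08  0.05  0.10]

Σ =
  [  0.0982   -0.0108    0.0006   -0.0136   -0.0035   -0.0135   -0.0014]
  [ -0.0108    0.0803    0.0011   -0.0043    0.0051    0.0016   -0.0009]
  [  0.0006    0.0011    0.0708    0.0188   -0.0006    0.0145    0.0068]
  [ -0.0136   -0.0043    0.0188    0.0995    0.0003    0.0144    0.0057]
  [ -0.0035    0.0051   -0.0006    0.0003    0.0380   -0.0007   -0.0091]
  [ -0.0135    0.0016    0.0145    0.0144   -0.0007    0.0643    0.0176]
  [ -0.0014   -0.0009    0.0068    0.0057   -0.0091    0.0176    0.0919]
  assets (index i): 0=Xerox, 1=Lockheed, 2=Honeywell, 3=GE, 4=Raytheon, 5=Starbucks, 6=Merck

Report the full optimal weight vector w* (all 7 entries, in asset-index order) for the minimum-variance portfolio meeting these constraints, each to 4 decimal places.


0.0170  0.3769  0.1771  0.1725  0.2056  -0.1140  0.1649

x=Σ⁻¹μ = [0.7959  2.1411  1.1050  1.1110  2.1814  0.0975  1.1679]
y=Σ⁻¹𝟙 = [15.6121  12.9549  8.2136  8.7448  28.8454  12.1000  10.6349]
a=μᵀx=0.938897  b=𝟙ᵀx=8.599687  c=𝟙ᵀy=97.105724  D=ac−b²=17.217669
λ₁=(c·0.132−b)/D = (97.105724·0.132−8.599687)/17.217669 = 0.244996
λ₂=(a−b·0.132)/D = (0.938897−8.599687·0.132)/17.217669 = -0.011399
w* = 0.244996·x + -0.011399·y:
  w_0 = 0.244996·0.7959 + -0.011399·15.6121 = 0.0170  (Xerox)
  w_1 = 0.244996·2.1411 + -0.011399·12.9549 = 0.3769  (Lockheed)
  w_2 = 0.244996·1.1050 + -0.011399·8.2136 = 0.1771  (Honeywell)
  w_3 = 0.244996·1.1110 + -0.011399·8.7448 = 0.1725  (GE)
  w_4 = 0.244996·2.1814 + -0.011399·28.8454 = 0.2056  (Raytheon)
  w_5 = 0.244996·0.0975 + -0.011399·12.1000 = -0.1140  (Starbucks)
  w_6 = 0.244996·1.1679 + -0.011399·10.6349 = 0.1649  (Merck)
Σw_i=1.0000  μᵀw=0.1320
σ²=wᵀΣw=λ₁·μ_p+λ₂ = 0.244996·0.132 + -0.011399 = 0.020941 ≈ 0.0209


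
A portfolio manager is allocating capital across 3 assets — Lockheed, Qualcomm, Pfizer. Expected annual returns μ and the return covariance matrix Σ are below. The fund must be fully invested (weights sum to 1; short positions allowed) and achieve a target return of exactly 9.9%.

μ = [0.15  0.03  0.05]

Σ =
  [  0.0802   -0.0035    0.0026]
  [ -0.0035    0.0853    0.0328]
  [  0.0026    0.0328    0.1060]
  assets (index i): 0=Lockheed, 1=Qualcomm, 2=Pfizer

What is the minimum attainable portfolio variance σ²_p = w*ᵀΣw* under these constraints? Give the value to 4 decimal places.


0.0364

u=Σ⁻¹μ = [1.8727  0.3006  0.3328]
v=Σ⁻¹𝟙 = [12.7054  9.9168  6.0537]
a=μᵀu=0.306553  b=𝟙ᵀu=2.505994  c=𝟙ᵀv=28.675912  D=ac−b²=2.510693
λ₁=(c·0.099−b)/D = (28.675912·0.099−2.505994)/2.510693 = 0.132601
λ₂=(a−b·0.099)/D = (0.306553−2.505994·0.099)/2.510693 = 0.023284
w* = 0.132601·u + 0.023284·v:
  w_0 = 0.132601·1.8727 + 0.023284·12.7054 = 0.5442  (Lockheed)
  w_1 = 0.132601·0.3006 + 0.023284·9.9168 = 0.2708  (Qualcomm)
  w_2 = 0.132601·0.3328 + 0.023284·6.0537 = 0.1851  (Pfizer)
Σw_i=1.0000  μᵀw=0.0990
σ²=wᵀΣw=λ₁·μ_p+λ₂ = 0.132601·0.099 + 0.023284 = 0.036412 ≈ 0.0364


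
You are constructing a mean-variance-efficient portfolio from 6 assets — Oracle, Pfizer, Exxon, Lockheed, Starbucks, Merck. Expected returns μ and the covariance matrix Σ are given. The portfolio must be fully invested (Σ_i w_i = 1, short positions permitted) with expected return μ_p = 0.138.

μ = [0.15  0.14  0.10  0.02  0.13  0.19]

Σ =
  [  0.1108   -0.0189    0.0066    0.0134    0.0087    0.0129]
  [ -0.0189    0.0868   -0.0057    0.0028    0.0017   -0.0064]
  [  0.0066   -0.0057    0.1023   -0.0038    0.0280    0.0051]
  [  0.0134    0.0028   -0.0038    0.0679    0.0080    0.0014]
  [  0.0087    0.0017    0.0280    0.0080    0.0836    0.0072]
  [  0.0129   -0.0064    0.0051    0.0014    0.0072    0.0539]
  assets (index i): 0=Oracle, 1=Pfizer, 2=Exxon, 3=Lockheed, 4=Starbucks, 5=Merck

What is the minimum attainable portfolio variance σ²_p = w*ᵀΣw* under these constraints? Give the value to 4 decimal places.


0.0162

g=Σ⁻¹μ = [1.2515  2.1564  0.5949  -0.1840  0.9144  3.3079]
h=Σ⁻¹𝟙 = [7.1252  14.3412  8.2086  12.1881  5.5736  16.7126]
a=μᵀg=1.292809  b=𝟙ᵀg=8.041131  c=𝟙ᵀh=64.149294  D=ac−b²=18.273017
λ₁=(c·0.138−b)/D = (64.149294·0.138−8.041131)/18.273017 = 0.044408
λ₂=(a−b·0.138)/D = (1.292809−8.041131·0.138)/18.273017 = 0.010022
w* = 0.044408·g + 0.010022·h:
  w_0 = 0.044408·1.2515 + 0.010022·7.1252 = 0.1270  (Oracle)
  w_1 = 0.044408·2.1564 + 0.010022·14.3412 = 0.2395  (Pfizer)
  w_2 = 0.044408·0.5949 + 0.010022·8.2086 = 0.1087  (Exxon)
  w_3 = 0.044408·-0.1840 + 0.010022·12.1881 = 0.1140  (Lockheed)
  w_4 = 0.044408·0.9144 + 0.010022·5.5736 = 0.0965  (Starbucks)
  w_5 = 0.044408·3.3079 + 0.010022·16.7126 = 0.3144  (Merck)
Σw_i=1.0000  μᵀw=0.1380
σ²=wᵀΣw=λ₁·μ_p+λ₂ = 0.044408·0.138 + 0.010022 = 0.016150 ≈ 0.0162


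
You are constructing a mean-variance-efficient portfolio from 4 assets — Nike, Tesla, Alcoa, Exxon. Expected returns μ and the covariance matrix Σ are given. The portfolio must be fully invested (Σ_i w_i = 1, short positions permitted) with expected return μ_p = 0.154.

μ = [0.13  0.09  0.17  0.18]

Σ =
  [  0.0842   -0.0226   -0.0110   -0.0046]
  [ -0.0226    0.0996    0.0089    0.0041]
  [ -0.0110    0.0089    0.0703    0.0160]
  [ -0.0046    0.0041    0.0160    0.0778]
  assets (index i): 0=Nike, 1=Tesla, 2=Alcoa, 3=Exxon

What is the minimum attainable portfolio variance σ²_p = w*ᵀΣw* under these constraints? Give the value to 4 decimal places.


g=Σ⁻¹μ = [2.2403  1.1371  2.1839  1.9370]
h=Σ⁻¹𝟙 = [17.4813  12.4117  12.9848  10.5626]
a=μᵀg=1.113505  b=𝟙ᵀg=7.498298  c=𝟙ᵀh=53.440355  D=ac−b²=3.281624
λ₁=(c·0.154−b)/D = (53.440355·0.154−7.498298)/3.281624 = 0.222913
λ₂=(a−b·0.154)/D = (1.113505−7.498298·0.154)/3.281624 = -0.012565
w* = 0.222913·g + -0.012565·h:
  w_0 = 0.222913·2.2403 + -0.012565·17.4813 = 0.2797  (Nike)
  w_1 = 0.222913·1.1371 + -0.012565·12.4117 = 0.0975  (Tesla)
  w_2 = 0.222913·2.1839 + -0.012565·12.9848 = 0.3237  (Alcoa)
  w_3 = 0.222913·1.9370 + -0.012565·10.5626 = 0.2991  (Exxon)
Σw_i=1.0000  μᵀw=0.1540
σ²=wᵀΣw=λ₁·μ_p+λ₂ = 0.222913·0.154 + -0.012565 = 0.021764 ≈ 0.0218

0.0218


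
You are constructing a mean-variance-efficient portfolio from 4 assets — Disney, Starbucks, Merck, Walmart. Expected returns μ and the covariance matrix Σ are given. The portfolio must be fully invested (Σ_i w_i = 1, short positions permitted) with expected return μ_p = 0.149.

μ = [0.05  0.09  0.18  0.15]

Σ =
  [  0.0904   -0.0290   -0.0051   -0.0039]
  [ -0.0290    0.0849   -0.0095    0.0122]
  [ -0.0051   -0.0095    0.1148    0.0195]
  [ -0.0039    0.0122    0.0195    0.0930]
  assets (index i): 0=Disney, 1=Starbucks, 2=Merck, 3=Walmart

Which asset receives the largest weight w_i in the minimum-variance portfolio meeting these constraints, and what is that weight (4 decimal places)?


x=Σ⁻¹μ = [1.1596  1.4646  1.5461  1.1452]
y=Σ⁻¹𝟙 = [17.6560  17.8825  9.7692  7.0988]
a=μᵀx=0.639877  b=𝟙ᵀx=5.315504  c=𝟙ᵀy=52.406518  D=ac−b²=5.279150
λ₁=(c·0.149−b)/D = (52.406518·0.149−5.315504)/5.279150 = 0.472248
λ₂=(a−b·0.149)/D = (0.639877−5.315504·0.149)/5.279150 = -0.028818
w* = 0.472248·x + -0.028818·y:
  w_0 = 0.472248·1.1596 + -0.028818·17.6560 = 0.0388  (Disney)
  w_1 = 0.472248·1.4646 + -0.028818·17.8825 = 0.1763  (Starbucks)
  w_2 = 0.472248·1.5461 + -0.028818·9.7692 = 0.4486  (Merck)
  w_3 = 0.472248·1.1452 + -0.028818·7.0988 = 0.3363  (Walmart)
Σw_i=1.0000  μᵀw=0.1490
σ²=wᵀΣw=λ₁·μ_p+λ₂ = 0.472248·0.149 + -0.028818 = 0.041547 ≈ 0.0415

Merck (0.4486)


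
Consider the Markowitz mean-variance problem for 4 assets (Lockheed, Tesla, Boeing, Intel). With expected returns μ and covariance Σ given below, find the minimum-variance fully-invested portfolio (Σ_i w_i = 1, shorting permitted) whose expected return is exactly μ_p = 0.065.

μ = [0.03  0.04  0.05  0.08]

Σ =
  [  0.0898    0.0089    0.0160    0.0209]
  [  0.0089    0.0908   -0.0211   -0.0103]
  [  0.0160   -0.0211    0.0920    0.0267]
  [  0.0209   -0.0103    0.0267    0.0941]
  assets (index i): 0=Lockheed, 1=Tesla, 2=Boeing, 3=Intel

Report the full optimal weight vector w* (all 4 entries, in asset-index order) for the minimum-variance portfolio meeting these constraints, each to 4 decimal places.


g=Σ⁻¹μ = [0.0057  0.6362  0.4597  0.7881]
h=Σ⁻¹𝟙 = [6.0537  13.7925  10.7317  7.7471]
a=μᵀg=0.111650  b=𝟙ᵀg=1.889663  c=𝟙ᵀh=38.324977  D=ac−b²=0.708169
λ₁=(c·0.065−b)/D = (38.324977·0.065−1.889663)/0.708169 = 0.849317
λ₂=(a−b·0.065)/D = (0.111650−1.889663·0.065)/0.708169 = -0.015784
w* = 0.849317·g + -0.015784·h:
  w_0 = 0.849317·0.0057 + -0.015784·6.0537 = -0.0907  (Lockheed)
  w_1 = 0.849317·0.6362 + -0.015784·13.7925 = 0.3226  (Tesla)
  w_2 = 0.849317·0.4597 + -0.015784·10.7317 = 0.2210  (Boeing)
  w_3 = 0.849317·0.7881 + -0.015784·7.7471 = 0.5471  (Intel)
Σw_i=1.0000  μᵀw=0.0650
σ²=wᵀΣw=λ₁·μ_p+λ₂ = 0.849317·0.065 + -0.015784 = 0.039422 ≈ 0.0394

-0.0907  0.3226  0.2210  0.5471


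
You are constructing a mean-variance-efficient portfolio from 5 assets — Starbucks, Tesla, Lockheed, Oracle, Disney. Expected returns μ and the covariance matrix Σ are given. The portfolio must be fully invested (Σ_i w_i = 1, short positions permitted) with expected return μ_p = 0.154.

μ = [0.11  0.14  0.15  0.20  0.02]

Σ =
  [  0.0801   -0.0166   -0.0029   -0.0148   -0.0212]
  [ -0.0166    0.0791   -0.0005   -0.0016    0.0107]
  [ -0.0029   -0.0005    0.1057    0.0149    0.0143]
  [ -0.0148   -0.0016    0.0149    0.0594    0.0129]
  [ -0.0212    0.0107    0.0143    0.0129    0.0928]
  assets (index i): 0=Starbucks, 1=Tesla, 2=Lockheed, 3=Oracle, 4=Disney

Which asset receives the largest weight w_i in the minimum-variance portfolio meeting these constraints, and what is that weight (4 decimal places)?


u=Σ⁻¹μ = [2.5811  2.4178  0.9784  3.8649  -0.1616]
v=Σ⁻¹𝟙 = [22.3730  16.3522  6.0545  19.0687  10.4178]
a=μᵀu=1.538928  b=𝟙ᵀu=9.680616  c=𝟙ᵀv=74.266262  D=ac−b²=20.576088
λ₁=(c·0.154−b)/D = (74.266262·0.154−9.680616)/20.576088 = 0.085361
λ₂=(a−b·0.154)/D = (1.538928−9.680616·0.154)/20.576088 = 0.002338
w* = 0.085361·u + 0.002338·v:
  w_0 = 0.085361·2.5811 + 0.002338·22.3730 = 0.2726  (Starbucks)
  w_1 = 0.085361·2.4178 + 0.002338·16.3522 = 0.2446  (Tesla)
  w_2 = 0.085361·0.9784 + 0.002338·6.0545 = 0.0977  (Lockheed)
  w_3 = 0.085361·3.8649 + 0.002338·19.0687 = 0.3745  (Oracle)
  w_4 = 0.085361·-0.1616 + 0.002338·10.4178 = 0.0106  (Disney)
Σw_i=1.0000  μᵀw=0.1540
σ²=wᵀΣw=λ₁·μ_p+λ₂ = 0.085361·0.154 + 0.002338 = 0.015484 ≈ 0.0155

Oracle (0.3745)


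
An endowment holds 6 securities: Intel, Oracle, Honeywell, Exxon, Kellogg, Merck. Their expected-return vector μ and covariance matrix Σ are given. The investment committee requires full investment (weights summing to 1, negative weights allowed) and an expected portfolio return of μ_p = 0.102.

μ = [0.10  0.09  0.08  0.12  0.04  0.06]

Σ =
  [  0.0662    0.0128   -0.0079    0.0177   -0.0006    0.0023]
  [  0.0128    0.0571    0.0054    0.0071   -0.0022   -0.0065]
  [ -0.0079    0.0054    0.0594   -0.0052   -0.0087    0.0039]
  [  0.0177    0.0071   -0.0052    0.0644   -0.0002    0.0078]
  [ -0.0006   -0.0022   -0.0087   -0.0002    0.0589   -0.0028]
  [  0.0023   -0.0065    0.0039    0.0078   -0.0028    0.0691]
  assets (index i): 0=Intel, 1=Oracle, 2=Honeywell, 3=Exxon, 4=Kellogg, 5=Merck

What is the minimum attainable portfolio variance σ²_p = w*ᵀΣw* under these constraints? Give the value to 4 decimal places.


0.0213

u=Σ⁻¹μ = [1.0729  1.1178  1.6193  1.4921  1.0102  0.7189]
v=Σ⁻¹𝟙 = [11.6285  14.0519  20.2578  10.8002  21.3113  13.9076]
a=μᵀu=0.600019  b=𝟙ᵀu=7.031081  c=𝟙ᵀv=91.957367  D=ac−b²=5.740074
λ₁=(c·0.102−b)/D = (91.957367·0.102−7.031081)/5.740074 = 0.409153
λ₂=(a−b·0.102)/D = (0.600019−7.031081·0.102)/5.740074 = -0.020409
w* = 0.409153·u + -0.020409·v:
  w_0 = 0.409153·1.0729 + -0.020409·11.6285 = 0.2017  (Intel)
  w_1 = 0.409153·1.1178 + -0.020409·14.0519 = 0.1705  (Oracle)
  w_2 = 0.409153·1.6193 + -0.020409·20.2578 = 0.2491  (Honeywell)
  w_3 = 0.409153·1.4921 + -0.020409·10.8002 = 0.3901  (Exxon)
  w_4 = 0.409153·1.0102 + -0.020409·21.3113 = -0.0216  (Kellogg)
  w_5 = 0.409153·0.7189 + -0.020409·13.9076 = 0.0103  (Merck)
Σw_i=1.0000  μᵀw=0.1020
σ²=wᵀΣw=λ₁·μ_p+λ₂ = 0.409153·0.102 + -0.020409 = 0.021324 ≈ 0.0213
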